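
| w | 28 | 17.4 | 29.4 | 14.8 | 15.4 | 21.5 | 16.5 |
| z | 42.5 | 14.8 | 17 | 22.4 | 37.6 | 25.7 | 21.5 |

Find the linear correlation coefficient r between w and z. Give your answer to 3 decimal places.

n = 7, Σw = 143, Σz = 181.5, Σw² = 3141.82, Σz² = 5352.55, Σwz = 3765.18
nΣwz − ΣwΣz = 26356.26 − 25954.5 = 401.76
nΣw² − (Σw)² = 21992.74 − 20449 = 1543.74; nΣz² − (Σz)² = 37467.85 − 32942.25 = 4525.6
r = 401.76 / √(1543.74 × 4525.6) = 401.76 / 2643.1704 ≈ 0.152

0.152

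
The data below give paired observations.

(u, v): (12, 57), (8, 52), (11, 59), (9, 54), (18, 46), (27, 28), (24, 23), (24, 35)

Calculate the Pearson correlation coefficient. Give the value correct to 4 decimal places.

n = 8, Σu = 133, Σv = 354, Σu² = 2615, Σv² = 17004, Σuv = 5211
nΣuv − ΣuΣv = 41688 − 47082 = -5394
nΣu² − (Σu)² = 20920 − 17689 = 3231; nΣv² − (Σv)² = 136032 − 125316 = 10716
r = -5394 / √(3231 × 10716) = -5394 / 5884.1649 ≈ -0.9167

-0.9167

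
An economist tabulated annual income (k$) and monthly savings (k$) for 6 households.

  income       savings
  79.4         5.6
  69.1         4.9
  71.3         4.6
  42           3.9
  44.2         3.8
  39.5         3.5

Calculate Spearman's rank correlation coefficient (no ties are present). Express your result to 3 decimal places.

0.886

Rank income: 6, 4, 5, 2, 3, 1
Rank savings: 6, 5, 4, 3, 2, 1
d = rank(income) − rank(savings): 0, -1, 1, -1, 1, 0; Σd² = 4
ρ = 1 − 6Σd² / [n(n²−1)] = 1 − 6×4 / (6×35) = 1 − 24/210 ≈ 0.886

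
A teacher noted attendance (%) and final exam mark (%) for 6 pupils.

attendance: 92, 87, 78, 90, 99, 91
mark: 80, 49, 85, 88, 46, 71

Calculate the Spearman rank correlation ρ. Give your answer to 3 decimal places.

Rank attendance: 5, 2, 1, 3, 6, 4
Rank mark: 4, 2, 5, 6, 1, 3
d = rank(attendance) − rank(mark): 1, 0, -4, -3, 5, 1; Σd² = 52
ρ = 1 − 6Σd² / [n(n²−1)] = 1 − 6×52 / (6×35) = 1 − 312/210 ≈ -0.486

-0.486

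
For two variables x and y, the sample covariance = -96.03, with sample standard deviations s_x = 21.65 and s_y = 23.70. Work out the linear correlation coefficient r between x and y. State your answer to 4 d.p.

r = Cov(x,y) / (s_x · s_y) = -96.03 / (21.65 × 23.70)
  = -96.03 / 513.1050 ≈ -0.1872

-0.1872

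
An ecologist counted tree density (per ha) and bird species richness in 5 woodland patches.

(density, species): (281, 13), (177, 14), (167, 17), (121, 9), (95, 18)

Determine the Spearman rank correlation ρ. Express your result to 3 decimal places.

-0.400

Rank density: 5, 4, 3, 2, 1
Rank species: 2, 3, 4, 1, 5
d = rank(density) − rank(species): 3, 1, -1, 1, -4; Σd² = 28
ρ = 1 − 6Σd² / [n(n²−1)] = 1 − 6×28 / (5×24) = 1 − 168/120 ≈ -0.400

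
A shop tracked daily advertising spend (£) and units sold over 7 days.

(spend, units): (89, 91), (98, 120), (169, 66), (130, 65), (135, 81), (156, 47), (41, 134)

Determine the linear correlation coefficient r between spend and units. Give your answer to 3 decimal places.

n = 7, Σx = 818, Σy = 604, Σx² = 107228, Σy² = 57988, Σxy = 63224
nΣxy − ΣxΣy = 442568 − 494072 = -51504
nΣx² − (Σx)² = 750596 − 669124 = 81472; nΣy² − (Σy)² = 405916 − 364816 = 41100
r = -51504 / √(81472 × 41100) = -51504 / 57866.2181 ≈ -0.890

-0.890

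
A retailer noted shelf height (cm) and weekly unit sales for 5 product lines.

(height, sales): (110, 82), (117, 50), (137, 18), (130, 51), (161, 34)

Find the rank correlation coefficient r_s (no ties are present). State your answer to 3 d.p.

Rank height: 1, 2, 4, 3, 5
Rank sales: 5, 3, 1, 4, 2
d = rank(height) − rank(sales): -4, -1, 3, -1, 3; Σd² = 36
ρ = 1 − 6Σd² / [n(n²−1)] = 1 − 6×36 / (5×24) = 1 − 216/120 ≈ -0.800

-0.800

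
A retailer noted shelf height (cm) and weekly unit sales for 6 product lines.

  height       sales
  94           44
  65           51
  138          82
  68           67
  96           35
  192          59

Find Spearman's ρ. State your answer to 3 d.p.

0.200

Rank height: 3, 1, 5, 2, 4, 6
Rank sales: 2, 3, 6, 5, 1, 4
d = rank(height) − rank(sales): 1, -2, -1, -3, 3, 2; Σd² = 28
ρ = 1 − 6Σd² / [n(n²−1)] = 1 − 6×28 / (6×35) = 1 − 168/210 ≈ 0.200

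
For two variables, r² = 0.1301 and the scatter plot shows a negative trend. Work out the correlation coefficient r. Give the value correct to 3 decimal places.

-0.361

|r| = √0.1301 = 0.361
The association is negative, so r = −0.361.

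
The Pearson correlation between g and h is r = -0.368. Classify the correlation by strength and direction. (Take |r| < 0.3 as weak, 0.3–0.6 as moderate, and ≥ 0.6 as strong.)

moderate negative

r = -0.368 < 0 so the relationship is negative.
|r| = 0.368, which falls in the moderate range.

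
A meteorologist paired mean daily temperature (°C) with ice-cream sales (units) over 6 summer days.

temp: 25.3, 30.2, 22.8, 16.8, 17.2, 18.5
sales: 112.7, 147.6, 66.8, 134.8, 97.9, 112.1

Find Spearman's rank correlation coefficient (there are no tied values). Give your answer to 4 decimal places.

0.2571

Rank temp: 5, 6, 4, 1, 2, 3
Rank sales: 4, 6, 1, 5, 2, 3
d = rank(temp) − rank(sales): 1, 0, 3, -4, 0, 0; Σd² = 26
ρ = 1 − 6Σd² / [n(n²−1)] = 1 − 6×26 / (6×35) = 1 − 156/210 ≈ 0.2571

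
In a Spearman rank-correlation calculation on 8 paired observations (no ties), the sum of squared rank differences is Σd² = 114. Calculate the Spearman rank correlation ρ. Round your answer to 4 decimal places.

ρ = 1 − 6Σd² / [n(n²−1)] = 1 − 6×114 / (8×63)
  = 1 − 684/504 = 1 − 1.35714 ≈ -0.3571

-0.3571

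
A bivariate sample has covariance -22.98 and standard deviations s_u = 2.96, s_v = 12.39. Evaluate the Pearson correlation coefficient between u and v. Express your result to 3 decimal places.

-0.627

r = Cov(u,v) / (s_u · s_v) = -22.98 / (2.96 × 12.39)
  = -22.98 / 36.6744 ≈ -0.627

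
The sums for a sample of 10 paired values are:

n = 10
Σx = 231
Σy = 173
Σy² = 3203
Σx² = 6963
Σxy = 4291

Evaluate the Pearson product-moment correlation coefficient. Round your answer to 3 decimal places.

0.504

r = (nΣxy − ΣxΣy) / √[(nΣx² − (Σx)²)(nΣy² − (Σy)²)]
Numerator: 10×4291 − 231×173 = 2947
Denominator: √[(69630 − 53361)(32030 − 29929)] = √[16269 × 2101] = 5846.4664
r = 2947 / 5846.4664 ≈ 0.504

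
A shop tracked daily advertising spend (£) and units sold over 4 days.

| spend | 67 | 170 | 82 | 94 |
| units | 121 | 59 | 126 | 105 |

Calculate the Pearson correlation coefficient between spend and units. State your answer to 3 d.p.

-0.976

n = 4, Σx = 413, Σy = 411, Σx² = 48949, Σy² = 45023, Σxy = 38339
nΣxy − ΣxΣy = 153356 − 169743 = -16387
nΣx² − (Σx)² = 195796 − 170569 = 25227; nΣy² − (Σy)² = 180092 − 168921 = 11171
r = -16387 / √(25227 × 11171) = -16387 / 16787.2218 ≈ -0.976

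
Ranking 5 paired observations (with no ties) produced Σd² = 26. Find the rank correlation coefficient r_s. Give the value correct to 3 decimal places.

-0.300

ρ = 1 − 6Σd² / [n(n²−1)] = 1 − 6×26 / (5×24)
  = 1 − 156/120 = 1 − 1.3000 ≈ -0.300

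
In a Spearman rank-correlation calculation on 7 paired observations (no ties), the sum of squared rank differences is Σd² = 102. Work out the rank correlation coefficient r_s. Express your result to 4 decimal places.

ρ = 1 − 6Σd² / [n(n²−1)] = 1 − 6×102 / (7×48)
  = 1 − 612/336 = 1 − 1.82143 ≈ -0.8214

-0.8214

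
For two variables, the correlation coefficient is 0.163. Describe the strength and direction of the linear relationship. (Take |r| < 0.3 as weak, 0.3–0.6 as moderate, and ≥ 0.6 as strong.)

weak positive

r = 0.163 > 0 so the relationship is positive.
|r| = 0.163, which falls in the weak range.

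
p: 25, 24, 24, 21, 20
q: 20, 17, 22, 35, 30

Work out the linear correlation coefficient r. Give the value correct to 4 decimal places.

n = 5, Σp = 114, Σq = 124, Σp² = 2618, Σq² = 3298, Σpq = 2771
nΣpq − ΣpΣq = 13855 − 14136 = -281
nΣp² − (Σp)² = 13090 − 12996 = 94; nΣq² − (Σq)² = 16490 − 15376 = 1114
r = -281 / √(94 × 1114) = -281 / 323.5985 ≈ -0.8684

-0.8684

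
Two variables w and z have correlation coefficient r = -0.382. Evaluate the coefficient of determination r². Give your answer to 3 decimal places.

0.146

r² = (-0.382)² = 0.146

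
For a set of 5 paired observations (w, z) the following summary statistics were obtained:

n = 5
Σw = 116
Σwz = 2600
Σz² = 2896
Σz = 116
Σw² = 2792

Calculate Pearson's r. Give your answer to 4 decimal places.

-0.6347

r = (nΣwz − ΣwΣz) / √[(nΣw² − (Σw)²)(nΣz² − (Σz)²)]
Numerator: 5×2600 − 116×116 = -456
Denominator: √[(13960 − 13456)(14480 − 13456)] = √[504 × 1024] = 718.3982
r = -456 / 718.3982 ≈ -0.6347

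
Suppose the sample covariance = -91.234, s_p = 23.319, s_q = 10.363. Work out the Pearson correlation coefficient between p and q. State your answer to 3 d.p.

r = Cov(p,q) / (s_p · s_q) = -91.234 / (23.319 × 10.363)
  = -91.234 / 241.6548 ≈ -0.378

-0.378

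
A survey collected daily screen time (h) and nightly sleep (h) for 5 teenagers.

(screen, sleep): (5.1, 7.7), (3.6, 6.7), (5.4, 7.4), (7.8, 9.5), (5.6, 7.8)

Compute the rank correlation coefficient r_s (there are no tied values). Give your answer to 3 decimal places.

Rank screen: 2, 1, 3, 5, 4
Rank sleep: 3, 1, 2, 5, 4
d = rank(screen) − rank(sleep): -1, 0, 1, 0, 0; Σd² = 2
ρ = 1 − 6Σd² / [n(n²−1)] = 1 − 6×2 / (5×24) = 1 − 12/120 ≈ 0.900

0.900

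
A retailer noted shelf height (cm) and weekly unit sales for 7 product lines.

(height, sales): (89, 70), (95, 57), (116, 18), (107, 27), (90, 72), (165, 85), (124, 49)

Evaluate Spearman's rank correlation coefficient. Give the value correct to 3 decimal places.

-0.107

Rank height: 1, 3, 5, 4, 2, 7, 6
Rank sales: 5, 4, 1, 2, 6, 7, 3
d = rank(height) − rank(sales): -4, -1, 4, 2, -4, 0, 3; Σd² = 62
ρ = 1 − 6Σd² / [n(n²−1)] = 1 − 6×62 / (7×48) = 1 − 372/336 ≈ -0.107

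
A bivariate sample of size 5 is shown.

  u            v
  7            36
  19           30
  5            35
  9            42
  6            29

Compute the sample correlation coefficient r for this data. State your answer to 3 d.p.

n = 5, Σu = 46, Σv = 172, Σu² = 552, Σv² = 6026, Σuv = 1549
nΣuv − ΣuΣv = 7745 − 7912 = -167
nΣu² − (Σu)² = 2760 − 2116 = 644; nΣv² − (Σv)² = 30130 − 29584 = 546
r = -167 / √(644 × 546) = -167 / 592.9789 ≈ -0.282

-0.282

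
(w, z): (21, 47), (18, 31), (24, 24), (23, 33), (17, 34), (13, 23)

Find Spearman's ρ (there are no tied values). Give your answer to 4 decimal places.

Rank w: 4, 3, 6, 5, 2, 1
Rank z: 6, 3, 2, 4, 5, 1
d = rank(w) − rank(z): -2, 0, 4, 1, -3, 0; Σd² = 30
ρ = 1 − 6Σd² / [n(n²−1)] = 1 − 6×30 / (6×35) = 1 − 180/210 ≈ 0.1429

0.1429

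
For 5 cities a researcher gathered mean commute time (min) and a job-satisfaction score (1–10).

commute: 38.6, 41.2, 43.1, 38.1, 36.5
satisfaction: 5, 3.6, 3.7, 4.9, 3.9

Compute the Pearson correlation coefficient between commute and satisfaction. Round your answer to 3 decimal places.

n = 5, Σx = 197.5, Σy = 21.1, Σx² = 7828.87, Σy² = 90.87, Σxy = 829.83
nΣxy − ΣxΣy = 4149.15 − 4167.25 = -18.1
nΣx² − (Σx)² = 39144.35 − 39006.25 = 138.1; nΣy² − (Σy)² = 454.35 − 445.21 = 9.14
r = -18.1 / √(138.1 × 9.14) = -18.1 / 35.5279 ≈ -0.509

-0.509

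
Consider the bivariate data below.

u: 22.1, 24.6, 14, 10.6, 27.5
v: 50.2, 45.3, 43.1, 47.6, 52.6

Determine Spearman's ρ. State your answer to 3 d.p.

Rank u: 3, 4, 2, 1, 5
Rank v: 4, 2, 1, 3, 5
d = rank(u) − rank(v): -1, 2, 1, -2, 0; Σd² = 10
ρ = 1 − 6Σd² / [n(n²−1)] = 1 − 6×10 / (5×24) = 1 − 60/120 ≈ 0.500

0.500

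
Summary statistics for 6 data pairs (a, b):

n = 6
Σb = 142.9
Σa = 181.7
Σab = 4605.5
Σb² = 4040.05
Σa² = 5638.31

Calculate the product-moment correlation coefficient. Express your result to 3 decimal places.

0.945

r = (nΣab − ΣaΣb) / √[(nΣa² − (Σa)²)(nΣb² − (Σb)²)]
Numerator: 6×4605.5 − 181.7×142.9 = 1668.07
Denominator: √[(33829.86 − 33014.89)(24240.3 − 20420.41)] = √[814.97 × 3819.89] = 1764.3967
r = 1668.07 / 1764.3967 ≈ 0.945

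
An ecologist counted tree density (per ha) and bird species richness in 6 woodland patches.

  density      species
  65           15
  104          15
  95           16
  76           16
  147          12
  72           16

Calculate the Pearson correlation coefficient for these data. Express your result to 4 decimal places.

-0.8469

n = 6, Σx = 559, Σy = 90, Σx² = 56635, Σy² = 1362, Σxy = 8187
nΣxy − ΣxΣy = 49122 − 50310 = -1188
nΣx² − (Σx)² = 339810 − 312481 = 27329; nΣy² − (Σy)² = 8172 − 8100 = 72
r = -1188 / √(27329 × 72) = -1188 / 1402.7430 ≈ -0.8469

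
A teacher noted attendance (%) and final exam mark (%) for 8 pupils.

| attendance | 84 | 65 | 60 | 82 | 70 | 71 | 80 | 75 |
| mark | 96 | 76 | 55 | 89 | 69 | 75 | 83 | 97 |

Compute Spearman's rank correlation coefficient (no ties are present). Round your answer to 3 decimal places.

0.786

Rank attendance: 8, 2, 1, 7, 3, 4, 6, 5
Rank mark: 7, 4, 1, 6, 2, 3, 5, 8
d = rank(attendance) − rank(mark): 1, -2, 0, 1, 1, 1, 1, -3; Σd² = 18
ρ = 1 − 6Σd² / [n(n²−1)] = 1 − 6×18 / (8×63) = 1 − 108/504 ≈ 0.786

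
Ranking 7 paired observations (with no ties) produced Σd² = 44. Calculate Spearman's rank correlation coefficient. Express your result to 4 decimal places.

ρ = 1 − 6Σd² / [n(n²−1)] = 1 − 6×44 / (7×48)
  = 1 − 264/336 = 1 − 0.78571 ≈ 0.2143

0.2143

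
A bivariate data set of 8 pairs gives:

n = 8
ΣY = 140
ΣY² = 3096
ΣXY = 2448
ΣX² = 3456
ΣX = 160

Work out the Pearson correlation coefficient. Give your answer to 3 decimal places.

-0.866

r = (nΣXY − ΣXΣY) / √[(nΣX² − (ΣX)²)(nΣY² − (ΣY)²)]
Numerator: 8×2448 − 160×140 = -2816
Denominator: √[(27648 − 25600)(24768 − 19600)] = √[2048 × 5168] = 3253.3158
r = -2816 / 3253.3158 ≈ -0.866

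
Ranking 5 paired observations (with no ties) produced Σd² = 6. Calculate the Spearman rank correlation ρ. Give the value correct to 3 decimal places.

0.700

ρ = 1 − 6Σd² / [n(n²−1)] = 1 − 6×6 / (5×24)
  = 1 − 36/120 = 1 − 0.3000 ≈ 0.700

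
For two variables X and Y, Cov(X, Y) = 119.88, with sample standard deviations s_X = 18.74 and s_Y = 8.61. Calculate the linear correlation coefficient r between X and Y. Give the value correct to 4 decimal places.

0.7430

r = Cov(X,Y) / (s_X · s_Y) = 119.88 / (18.74 × 8.61)
  = 119.88 / 161.3514 ≈ 0.7430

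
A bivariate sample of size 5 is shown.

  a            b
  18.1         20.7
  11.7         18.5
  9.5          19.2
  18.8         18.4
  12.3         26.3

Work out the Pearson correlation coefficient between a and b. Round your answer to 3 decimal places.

-0.160

n = 5, Σa = 70.4, Σb = 103.1, Σa² = 1059.48, Σb² = 2169.63, Σab = 1442.93
nΣab − ΣaΣb = 7214.65 − 7258.24 = -43.59
nΣa² − (Σa)² = 5297.4 − 4956.16 = 341.24; nΣb² − (Σb)² = 10848.15 − 10629.61 = 218.54
r = -43.59 / √(341.24 × 218.54) = -43.59 / 273.0835 ≈ -0.160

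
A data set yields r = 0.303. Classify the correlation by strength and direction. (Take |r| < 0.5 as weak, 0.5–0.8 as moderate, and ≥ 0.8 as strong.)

r = 0.303 > 0 so the relationship is positive.
|r| = 0.303, which falls in the weak range.

weak positive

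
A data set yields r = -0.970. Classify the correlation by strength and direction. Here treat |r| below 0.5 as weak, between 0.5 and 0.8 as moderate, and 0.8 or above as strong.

strong negative

r = -0.970 < 0 so the relationship is negative.
|r| = 0.970, which falls in the strong range.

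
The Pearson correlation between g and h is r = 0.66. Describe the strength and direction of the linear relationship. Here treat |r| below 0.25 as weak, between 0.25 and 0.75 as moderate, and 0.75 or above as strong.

r = 0.66 > 0 so the relationship is positive.
|r| = 0.66, which falls in the moderate range.

moderate positive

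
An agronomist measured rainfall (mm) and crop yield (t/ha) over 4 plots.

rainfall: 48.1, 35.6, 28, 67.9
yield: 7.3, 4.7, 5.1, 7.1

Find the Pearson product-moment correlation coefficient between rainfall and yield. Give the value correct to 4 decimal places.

0.8099

n = 4, Σx = 179.6, Σy = 24.2, Σx² = 8975.38, Σy² = 151.8, Σxy = 1143.34
nΣxy − ΣxΣy = 4573.36 − 4346.32 = 227.04
nΣx² − (Σx)² = 35901.52 − 32256.16 = 3645.36; nΣy² − (Σy)² = 607.2 − 585.64 = 21.56
r = 227.04 / √(3645.36 × 21.56) = 227.04 / 280.3461 ≈ 0.8099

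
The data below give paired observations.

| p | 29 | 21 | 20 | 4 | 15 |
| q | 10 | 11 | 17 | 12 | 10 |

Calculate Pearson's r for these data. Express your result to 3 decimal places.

-0.084

n = 5, Σp = 89, Σq = 60, Σp² = 1923, Σq² = 754, Σpq = 1059
nΣpq − ΣpΣq = 5295 − 5340 = -45
nΣp² − (Σp)² = 9615 − 7921 = 1694; nΣq² − (Σq)² = 3770 − 3600 = 170
r = -45 / √(1694 × 170) = -45 / 536.6377 ≈ -0.084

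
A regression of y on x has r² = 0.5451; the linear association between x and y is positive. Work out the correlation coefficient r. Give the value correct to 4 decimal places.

|r| = √0.5451 = 0.7383
The association is positive, so r = 0.7383.

0.7383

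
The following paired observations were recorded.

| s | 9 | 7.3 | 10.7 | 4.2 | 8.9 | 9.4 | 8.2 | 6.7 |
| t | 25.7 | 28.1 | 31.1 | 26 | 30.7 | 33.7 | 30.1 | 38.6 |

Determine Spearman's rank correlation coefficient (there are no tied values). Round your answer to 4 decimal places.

Rank s: 6, 3, 8, 1, 5, 7, 4, 2
Rank t: 1, 3, 6, 2, 5, 7, 4, 8
d = rank(s) − rank(t): 5, 0, 2, -1, 0, 0, 0, -6; Σd² = 66
ρ = 1 − 6Σd² / [n(n²−1)] = 1 − 6×66 / (8×63) = 1 − 396/504 ≈ 0.2143

0.2143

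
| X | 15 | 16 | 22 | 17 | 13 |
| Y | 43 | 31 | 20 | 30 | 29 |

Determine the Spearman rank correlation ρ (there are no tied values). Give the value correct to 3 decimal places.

-0.400

Rank X: 2, 3, 5, 4, 1
Rank Y: 5, 4, 1, 3, 2
d = rank(X) − rank(Y): -3, -1, 4, 1, -1; Σd² = 28
ρ = 1 − 6Σd² / [n(n²−1)] = 1 − 6×28 / (5×24) = 1 − 168/120 ≈ -0.400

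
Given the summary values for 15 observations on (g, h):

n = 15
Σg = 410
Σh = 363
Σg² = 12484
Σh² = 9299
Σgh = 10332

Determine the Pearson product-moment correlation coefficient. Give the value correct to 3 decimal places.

r = (nΣgh − ΣgΣh) / √[(nΣg² − (Σg)²)(nΣh² − (Σh)²)]
Numerator: 15×10332 − 410×363 = 6150
Denominator: √[(187260 − 168100)(139485 − 131769)] = √[19160 × 7716] = 12158.8881
r = 6150 / 12158.8881 ≈ 0.506

0.506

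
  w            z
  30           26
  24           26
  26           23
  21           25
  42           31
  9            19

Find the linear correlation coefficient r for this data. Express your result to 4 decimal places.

n = 6, Σw = 152, Σz = 150, Σw² = 4438, Σz² = 3828, Σwz = 4000
nΣwz − ΣwΣz = 24000 − 22800 = 1200
nΣw² − (Σw)² = 26628 − 23104 = 3524; nΣz² − (Σz)² = 22968 − 22500 = 468
r = 1200 / √(3524 × 468) = 1200 / 1284.2243 ≈ 0.9344

0.9344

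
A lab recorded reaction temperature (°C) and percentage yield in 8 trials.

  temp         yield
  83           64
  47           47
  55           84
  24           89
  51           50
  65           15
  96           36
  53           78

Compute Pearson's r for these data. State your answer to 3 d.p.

-0.512

n = 8, Σx = 474, Σy = 463, Σx² = 31550, Σy² = 31387, Σxy = 25392
nΣxy − ΣxΣy = 203136 − 219462 = -16326
nΣx² − (Σx)² = 252400 − 224676 = 27724; nΣy² − (Σy)² = 251096 − 214369 = 36727
r = -16326 / √(27724 × 36727) = -16326 / 31909.5495 ≈ -0.512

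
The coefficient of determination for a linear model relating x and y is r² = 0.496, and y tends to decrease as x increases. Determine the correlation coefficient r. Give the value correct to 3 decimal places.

|r| = √0.496 = 0.704
The association is negative, so r = −0.704.

-0.704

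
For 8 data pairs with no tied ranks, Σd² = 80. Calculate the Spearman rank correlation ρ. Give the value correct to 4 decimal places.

0.0476

ρ = 1 − 6Σd² / [n(n²−1)] = 1 − 6×80 / (8×63)
  = 1 − 480/504 = 1 − 0.95238 ≈ 0.0476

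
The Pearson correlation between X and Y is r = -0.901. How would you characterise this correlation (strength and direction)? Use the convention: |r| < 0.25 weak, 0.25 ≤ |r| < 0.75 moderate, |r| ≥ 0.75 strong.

strong negative

r = -0.901 < 0 so the relationship is negative.
|r| = 0.901, which falls in the strong range.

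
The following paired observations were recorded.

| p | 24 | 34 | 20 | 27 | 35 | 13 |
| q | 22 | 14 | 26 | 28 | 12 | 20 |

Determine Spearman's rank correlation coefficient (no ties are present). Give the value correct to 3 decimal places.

-0.486

Rank p: 3, 5, 2, 4, 6, 1
Rank q: 4, 2, 5, 6, 1, 3
d = rank(p) − rank(q): -1, 3, -3, -2, 5, -2; Σd² = 52
ρ = 1 − 6Σd² / [n(n²−1)] = 1 − 6×52 / (6×35) = 1 − 312/210 ≈ -0.486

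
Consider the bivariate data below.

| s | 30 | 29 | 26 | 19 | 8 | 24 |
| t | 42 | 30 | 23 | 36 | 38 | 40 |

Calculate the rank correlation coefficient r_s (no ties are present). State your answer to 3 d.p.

Rank s: 6, 5, 4, 2, 1, 3
Rank t: 6, 2, 1, 3, 4, 5
d = rank(s) − rank(t): 0, 3, 3, -1, -3, -2; Σd² = 32
ρ = 1 − 6Σd² / [n(n²−1)] = 1 − 6×32 / (6×35) = 1 − 192/210 ≈ 0.086

0.086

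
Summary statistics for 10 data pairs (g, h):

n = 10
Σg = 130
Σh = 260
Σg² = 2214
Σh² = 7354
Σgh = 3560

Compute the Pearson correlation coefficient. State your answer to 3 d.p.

r = (nΣgh − ΣgΣh) / √[(nΣg² − (Σg)²)(nΣh² − (Σh)²)]
Numerator: 10×3560 − 130×260 = 1800
Denominator: √[(22140 − 16900)(73540 − 67600)] = √[5240 × 5940] = 5579.0322
r = 1800 / 5579.0322 ≈ 0.323

0.323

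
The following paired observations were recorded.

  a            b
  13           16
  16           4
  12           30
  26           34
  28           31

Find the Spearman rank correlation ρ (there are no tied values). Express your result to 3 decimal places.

0.500

Rank a: 2, 3, 1, 4, 5
Rank b: 2, 1, 3, 5, 4
d = rank(a) − rank(b): 0, 2, -2, -1, 1; Σd² = 10
ρ = 1 − 6Σd² / [n(n²−1)] = 1 − 6×10 / (5×24) = 1 − 60/120 ≈ 0.500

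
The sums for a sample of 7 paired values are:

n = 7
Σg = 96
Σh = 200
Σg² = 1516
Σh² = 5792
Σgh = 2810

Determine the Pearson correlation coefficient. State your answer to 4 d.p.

r = (nΣgh − ΣgΣh) / √[(nΣg² − (Σg)²)(nΣh² − (Σh)²)]
Numerator: 7×2810 − 96×200 = 470
Denominator: √[(10612 − 9216)(40544 − 40000)] = √[1396 × 544] = 871.4494
r = 470 / 871.4494 ≈ 0.5393

0.5393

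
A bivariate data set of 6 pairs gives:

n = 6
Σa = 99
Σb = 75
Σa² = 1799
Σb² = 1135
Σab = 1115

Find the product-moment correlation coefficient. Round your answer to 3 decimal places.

r = (nΣab − ΣaΣb) / √[(nΣa² − (Σa)²)(nΣb² − (Σb)²)]
Numerator: 6×1115 − 99×75 = -735
Denominator: √[(10794 − 9801)(6810 − 5625)] = √[993 × 1185] = 1084.7603
r = -735 / 1084.7603 ≈ -0.678

-0.678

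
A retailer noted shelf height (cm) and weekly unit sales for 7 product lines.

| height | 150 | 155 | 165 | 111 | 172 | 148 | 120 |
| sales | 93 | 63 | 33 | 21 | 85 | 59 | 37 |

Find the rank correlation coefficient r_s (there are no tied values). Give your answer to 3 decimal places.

0.500

Rank height: 4, 5, 6, 1, 7, 3, 2
Rank sales: 7, 5, 2, 1, 6, 4, 3
d = rank(height) − rank(sales): -3, 0, 4, 0, 1, -1, -1; Σd² = 28
ρ = 1 − 6Σd² / [n(n²−1)] = 1 − 6×28 / (7×48) = 1 − 168/336 ≈ 0.500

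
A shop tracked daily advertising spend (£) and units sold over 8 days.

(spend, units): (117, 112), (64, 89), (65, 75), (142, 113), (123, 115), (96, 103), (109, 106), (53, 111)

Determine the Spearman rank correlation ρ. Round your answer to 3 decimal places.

0.714

Rank spend: 6, 2, 3, 8, 7, 4, 5, 1
Rank units: 6, 2, 1, 7, 8, 3, 4, 5
d = rank(spend) − rank(units): 0, 0, 2, 1, -1, 1, 1, -4; Σd² = 24
ρ = 1 − 6Σd² / [n(n²−1)] = 1 − 6×24 / (8×63) = 1 − 144/504 ≈ 0.714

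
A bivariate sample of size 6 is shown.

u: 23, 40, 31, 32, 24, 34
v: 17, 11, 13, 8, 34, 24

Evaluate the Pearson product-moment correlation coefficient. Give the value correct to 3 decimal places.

n = 6, Σu = 184, Σv = 107, Σu² = 5846, Σv² = 2375, Σuv = 3122
nΣuv − ΣuΣv = 18732 − 19688 = -956
nΣu² − (Σu)² = 35076 − 33856 = 1220; nΣv² − (Σv)² = 14250 − 11449 = 2801
r = -956 / √(1220 × 2801) = -956 / 1848.5724 ≈ -0.517

-0.517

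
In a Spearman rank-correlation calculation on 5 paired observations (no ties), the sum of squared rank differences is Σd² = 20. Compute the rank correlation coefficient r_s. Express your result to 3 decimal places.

0.000

ρ = 1 − 6Σd² / [n(n²−1)] = 1 − 6×20 / (5×24)
  = 1 − 120/120 = 1 − 1.0000 ≈ 0.000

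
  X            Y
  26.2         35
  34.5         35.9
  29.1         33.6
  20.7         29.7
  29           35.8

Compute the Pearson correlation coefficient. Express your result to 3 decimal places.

n = 5, ΣX = 139.5, ΣY = 170, ΣX² = 3992.99, ΣY² = 5806.5, ΣXY = 4786.3
nΣXY − ΣXΣY = 23931.5 − 23715 = 216.5
nΣX² − (ΣX)² = 19964.95 − 19460.25 = 504.7; nΣY² − (ΣY)² = 29032.5 − 28900 = 132.5
r = 216.5 / √(504.7 × 132.5) = 216.5 / 258.5977 ≈ 0.837

0.837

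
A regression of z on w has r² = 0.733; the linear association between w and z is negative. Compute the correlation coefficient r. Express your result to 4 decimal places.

-0.8562

|r| = √0.733 = 0.8562
The association is negative, so r = −0.8562.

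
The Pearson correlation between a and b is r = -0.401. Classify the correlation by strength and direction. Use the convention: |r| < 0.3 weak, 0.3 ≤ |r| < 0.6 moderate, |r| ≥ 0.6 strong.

r = -0.401 < 0 so the relationship is negative.
|r| = 0.401, which falls in the moderate range.

moderate negative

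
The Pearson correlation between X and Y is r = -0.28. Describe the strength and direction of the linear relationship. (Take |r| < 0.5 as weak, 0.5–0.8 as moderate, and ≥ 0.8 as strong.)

weak negative

r = -0.28 < 0 so the relationship is negative.
|r| = 0.28, which falls in the weak range.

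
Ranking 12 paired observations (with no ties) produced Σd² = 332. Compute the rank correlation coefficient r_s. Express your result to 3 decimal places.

-0.161

ρ = 1 − 6Σd² / [n(n²−1)] = 1 − 6×332 / (12×143)
  = 1 − 1992/1716 = 1 − 1.1608 ≈ -0.161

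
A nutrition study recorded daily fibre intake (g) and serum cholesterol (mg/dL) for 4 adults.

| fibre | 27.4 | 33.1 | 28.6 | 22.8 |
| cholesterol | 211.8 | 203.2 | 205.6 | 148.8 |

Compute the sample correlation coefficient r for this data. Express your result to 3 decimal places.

0.748

n = 4, Σx = 111.9, Σy = 769.4, Σx² = 3184.17, Σy² = 150562.28, Σxy = 21802.04
nΣxy − ΣxΣy = 87208.16 − 86095.86 = 1112.3
nΣx² − (Σx)² = 12736.68 − 12521.61 = 215.07; nΣy² − (Σy)² = 602249.12 − 591976.36 = 10272.76
r = 1112.3 / √(215.07 × 10272.76) = 1112.3 / 1486.3924 ≈ 0.748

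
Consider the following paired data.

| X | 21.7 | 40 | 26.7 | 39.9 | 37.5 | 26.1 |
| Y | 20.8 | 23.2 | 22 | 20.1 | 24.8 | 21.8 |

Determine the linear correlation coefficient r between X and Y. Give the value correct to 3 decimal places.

n = 6, ΣX = 191.9, ΣY = 132.7, ΣX² = 6463.25, ΣY² = 2949.17, ΣXY = 4267.73
nΣXY − ΣXΣY = 25606.38 − 25465.13 = 141.25
nΣX² − (ΣX)² = 38779.5 − 36825.61 = 1953.89; nΣY² − (ΣY)² = 17695.02 − 17609.29 = 85.73
r = 141.25 / √(1953.89 × 85.73) = 141.25 / 409.2762 ≈ 0.345

0.345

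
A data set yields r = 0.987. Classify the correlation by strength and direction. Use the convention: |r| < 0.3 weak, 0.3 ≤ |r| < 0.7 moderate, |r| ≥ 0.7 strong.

r = 0.987 > 0 so the relationship is positive.
|r| = 0.987, which falls in the strong range.

strong positive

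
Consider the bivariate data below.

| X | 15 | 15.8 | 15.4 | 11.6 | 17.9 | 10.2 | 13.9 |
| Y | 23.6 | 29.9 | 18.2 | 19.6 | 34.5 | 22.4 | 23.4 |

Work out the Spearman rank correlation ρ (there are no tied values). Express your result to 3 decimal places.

Rank X: 4, 6, 5, 2, 7, 1, 3
Rank Y: 5, 6, 1, 2, 7, 3, 4
d = rank(X) − rank(Y): -1, 0, 4, 0, 0, -2, -1; Σd² = 22
ρ = 1 − 6Σd² / [n(n²−1)] = 1 − 6×22 / (7×48) = 1 − 132/336 ≈ 0.607

0.607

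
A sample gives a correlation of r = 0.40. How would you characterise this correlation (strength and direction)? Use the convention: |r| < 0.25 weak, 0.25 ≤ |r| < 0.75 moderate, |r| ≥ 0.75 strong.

r = 0.40 > 0 so the relationship is positive.
|r| = 0.40, which falls in the moderate range.

moderate positive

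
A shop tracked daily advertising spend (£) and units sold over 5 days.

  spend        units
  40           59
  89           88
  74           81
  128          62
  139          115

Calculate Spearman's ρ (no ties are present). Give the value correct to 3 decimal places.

0.700

Rank spend: 1, 3, 2, 4, 5
Rank units: 1, 4, 3, 2, 5
d = rank(spend) − rank(units): 0, -1, -1, 2, 0; Σd² = 6
ρ = 1 − 6Σd² / [n(n²−1)] = 1 − 6×6 / (5×24) = 1 − 36/120 ≈ 0.700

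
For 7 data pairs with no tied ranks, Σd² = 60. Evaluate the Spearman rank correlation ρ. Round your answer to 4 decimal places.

ρ = 1 − 6Σd² / [n(n²−1)] = 1 − 6×60 / (7×48)
  = 1 − 360/336 = 1 − 1.07143 ≈ -0.0714

-0.0714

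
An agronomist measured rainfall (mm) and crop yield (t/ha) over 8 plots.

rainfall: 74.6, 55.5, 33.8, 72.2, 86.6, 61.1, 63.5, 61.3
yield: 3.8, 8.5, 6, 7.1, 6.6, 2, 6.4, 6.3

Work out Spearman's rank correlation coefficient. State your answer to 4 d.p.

Rank rainfall: 7, 2, 1, 6, 8, 3, 5, 4
Rank yield: 2, 8, 3, 7, 6, 1, 5, 4
d = rank(rainfall) − rank(yield): 5, -6, -2, -1, 2, 2, 0, 0; Σd² = 74
ρ = 1 − 6Σd² / [n(n²−1)] = 1 − 6×74 / (8×63) = 1 − 444/504 ≈ 0.1190

0.1190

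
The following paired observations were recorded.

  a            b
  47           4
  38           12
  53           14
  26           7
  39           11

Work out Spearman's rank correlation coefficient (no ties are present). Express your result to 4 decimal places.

Rank a: 4, 2, 5, 1, 3
Rank b: 1, 4, 5, 2, 3
d = rank(a) − rank(b): 3, -2, 0, -1, 0; Σd² = 14
ρ = 1 − 6Σd² / [n(n²−1)] = 1 − 6×14 / (5×24) = 1 − 84/120 ≈ 0.3000

0.3000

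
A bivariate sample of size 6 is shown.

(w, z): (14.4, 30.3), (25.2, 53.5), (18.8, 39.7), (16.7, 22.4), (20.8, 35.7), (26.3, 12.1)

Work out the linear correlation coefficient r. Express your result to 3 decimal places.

n = 6, Σw = 122.2, Σz = 193.7, Σw² = 2599.06, Σz² = 7279.09, Σwz = 3965.75
nΣwz − ΣwΣz = 23794.5 − 23670.14 = 124.36
nΣw² − (Σw)² = 15594.36 − 14932.84 = 661.52; nΣz² − (Σz)² = 43674.54 − 37519.69 = 6154.85
r = 124.36 / √(661.52 × 6154.85) = 124.36 / 2017.8098 ≈ 0.062

0.062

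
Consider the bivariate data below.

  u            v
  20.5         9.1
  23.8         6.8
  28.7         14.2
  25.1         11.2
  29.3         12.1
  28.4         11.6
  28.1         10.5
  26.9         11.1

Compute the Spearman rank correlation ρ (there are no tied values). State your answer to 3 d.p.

Rank u: 1, 2, 7, 3, 8, 6, 5, 4
Rank v: 2, 1, 8, 5, 7, 6, 3, 4
d = rank(u) − rank(v): -1, 1, -1, -2, 1, 0, 2, 0; Σd² = 12
ρ = 1 − 6Σd² / [n(n²−1)] = 1 − 6×12 / (8×63) = 1 − 72/504 ≈ 0.857

0.857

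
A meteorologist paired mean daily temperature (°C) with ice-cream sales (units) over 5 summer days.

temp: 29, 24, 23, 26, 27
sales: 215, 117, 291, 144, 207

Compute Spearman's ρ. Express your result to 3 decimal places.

0.000

Rank temp: 5, 2, 1, 3, 4
Rank sales: 4, 1, 5, 2, 3
d = rank(temp) − rank(sales): 1, 1, -4, 1, 1; Σd² = 20
ρ = 1 − 6Σd² / [n(n²−1)] = 1 − 6×20 / (5×24) = 1 − 120/120 ≈ 0.000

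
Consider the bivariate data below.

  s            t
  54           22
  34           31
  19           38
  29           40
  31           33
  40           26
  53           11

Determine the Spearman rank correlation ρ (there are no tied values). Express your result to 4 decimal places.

Rank s: 7, 4, 1, 2, 3, 5, 6
Rank t: 2, 4, 6, 7, 5, 3, 1
d = rank(s) − rank(t): 5, 0, -5, -5, -2, 2, 5; Σd² = 108
ρ = 1 − 6Σd² / [n(n²−1)] = 1 − 6×108 / (7×48) = 1 − 648/336 ≈ -0.9286

-0.9286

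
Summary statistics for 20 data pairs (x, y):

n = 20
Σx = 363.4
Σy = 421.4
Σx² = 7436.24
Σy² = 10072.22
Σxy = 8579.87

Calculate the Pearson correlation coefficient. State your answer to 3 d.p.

r = (nΣxy − ΣxΣy) / √[(nΣx² − (Σx)²)(nΣy² − (Σy)²)]
Numerator: 20×8579.87 − 363.4×421.4 = 18460.64
Denominator: √[(148724.8 − 132059.56)(201444.4 − 177577.96)] = √[16665.24 × 23866.44] = 19943.4187
r = 18460.64 / 19943.4187 ≈ 0.926

0.926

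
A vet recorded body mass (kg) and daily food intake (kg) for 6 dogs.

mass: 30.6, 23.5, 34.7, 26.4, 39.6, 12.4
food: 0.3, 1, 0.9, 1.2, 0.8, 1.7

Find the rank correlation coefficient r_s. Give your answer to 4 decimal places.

-0.7714

Rank mass: 4, 2, 5, 3, 6, 1
Rank food: 1, 4, 3, 5, 2, 6
d = rank(mass) − rank(food): 3, -2, 2, -2, 4, -5; Σd² = 62
ρ = 1 − 6Σd² / [n(n²−1)] = 1 − 6×62 / (6×35) = 1 − 372/210 ≈ -0.7714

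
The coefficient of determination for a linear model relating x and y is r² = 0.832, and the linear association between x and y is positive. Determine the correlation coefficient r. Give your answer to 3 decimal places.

|r| = √0.832 = 0.912
The association is positive, so r = 0.912.

0.912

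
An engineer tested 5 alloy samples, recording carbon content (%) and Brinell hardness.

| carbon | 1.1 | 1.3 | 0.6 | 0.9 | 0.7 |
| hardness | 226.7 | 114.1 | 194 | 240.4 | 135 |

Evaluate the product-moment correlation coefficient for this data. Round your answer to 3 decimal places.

n = 5, Σx = 4.6, Σy = 910.2, Σx² = 4.56, Σy² = 178064.86, Σxy = 824.96
nΣxy − ΣxΣy = 4124.8 − 4186.92 = -62.12
nΣx² − (Σx)² = 22.8 − 21.16 = 1.64; nΣy² − (Σy)² = 890324.3 − 828464.04 = 61860.26
r = -62.12 / √(1.64 × 61860.26) = -62.12 / 318.5135 ≈ -0.195

-0.195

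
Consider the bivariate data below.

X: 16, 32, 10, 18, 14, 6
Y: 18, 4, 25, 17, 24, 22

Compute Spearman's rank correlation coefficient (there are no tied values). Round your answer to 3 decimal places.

Rank X: 4, 6, 2, 5, 3, 1
Rank Y: 3, 1, 6, 2, 5, 4
d = rank(X) − rank(Y): 1, 5, -4, 3, -2, -3; Σd² = 64
ρ = 1 − 6Σd² / [n(n²−1)] = 1 − 6×64 / (6×35) = 1 − 384/210 ≈ -0.829

-0.829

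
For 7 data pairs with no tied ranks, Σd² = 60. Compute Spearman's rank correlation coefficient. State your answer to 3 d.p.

ρ = 1 − 6Σd² / [n(n²−1)] = 1 − 6×60 / (7×48)
  = 1 − 360/336 = 1 − 1.0714 ≈ -0.071

-0.071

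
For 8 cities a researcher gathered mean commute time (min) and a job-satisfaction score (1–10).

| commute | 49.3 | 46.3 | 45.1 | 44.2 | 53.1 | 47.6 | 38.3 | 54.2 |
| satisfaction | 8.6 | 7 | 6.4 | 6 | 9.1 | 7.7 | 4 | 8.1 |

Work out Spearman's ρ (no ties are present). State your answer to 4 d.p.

Rank commute: 6, 4, 3, 2, 7, 5, 1, 8
Rank satisfaction: 7, 4, 3, 2, 8, 5, 1, 6
d = rank(commute) − rank(satisfaction): -1, 0, 0, 0, -1, 0, 0, 2; Σd² = 6
ρ = 1 − 6Σd² / [n(n²−1)] = 1 − 6×6 / (8×63) = 1 − 36/504 ≈ 0.9286

0.9286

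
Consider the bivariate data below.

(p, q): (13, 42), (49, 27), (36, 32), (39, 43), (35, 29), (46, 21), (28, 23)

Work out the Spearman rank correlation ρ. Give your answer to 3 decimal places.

Rank p: 1, 7, 4, 5, 3, 6, 2
Rank q: 6, 3, 5, 7, 4, 1, 2
d = rank(p) − rank(q): -5, 4, -1, -2, -1, 5, 0; Σd² = 72
ρ = 1 − 6Σd² / [n(n²−1)] = 1 − 6×72 / (7×48) = 1 − 432/336 ≈ -0.286

-0.286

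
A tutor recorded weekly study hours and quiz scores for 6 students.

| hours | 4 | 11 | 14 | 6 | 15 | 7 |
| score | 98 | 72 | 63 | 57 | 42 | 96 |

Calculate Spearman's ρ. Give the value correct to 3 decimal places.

Rank hours: 1, 4, 5, 2, 6, 3
Rank score: 6, 4, 3, 2, 1, 5
d = rank(hours) − rank(score): -5, 0, 2, 0, 5, -2; Σd² = 58
ρ = 1 − 6Σd² / [n(n²−1)] = 1 − 6×58 / (6×35) = 1 − 348/210 ≈ -0.657

-0.657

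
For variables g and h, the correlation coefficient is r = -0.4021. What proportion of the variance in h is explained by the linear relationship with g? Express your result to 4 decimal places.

0.1617

r² = (-0.4021)² = 0.1617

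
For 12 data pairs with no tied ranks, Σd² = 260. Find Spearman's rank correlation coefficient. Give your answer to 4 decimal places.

ρ = 1 − 6Σd² / [n(n²−1)] = 1 − 6×260 / (12×143)
  = 1 − 1560/1716 = 1 − 0.90909 ≈ 0.0909

0.0909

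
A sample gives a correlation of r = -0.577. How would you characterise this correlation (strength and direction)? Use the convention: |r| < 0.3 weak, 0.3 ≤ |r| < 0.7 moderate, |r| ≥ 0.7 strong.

r = -0.577 < 0 so the relationship is negative.
|r| = 0.577, which falls in the moderate range.

moderate negative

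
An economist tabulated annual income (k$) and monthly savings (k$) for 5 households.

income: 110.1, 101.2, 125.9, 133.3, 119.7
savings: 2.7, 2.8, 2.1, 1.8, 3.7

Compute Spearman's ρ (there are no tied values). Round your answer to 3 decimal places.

Rank income: 2, 1, 4, 5, 3
Rank savings: 3, 4, 2, 1, 5
d = rank(income) − rank(savings): -1, -3, 2, 4, -2; Σd² = 34
ρ = 1 − 6Σd² / [n(n²−1)] = 1 − 6×34 / (5×24) = 1 − 204/120 ≈ -0.700

-0.700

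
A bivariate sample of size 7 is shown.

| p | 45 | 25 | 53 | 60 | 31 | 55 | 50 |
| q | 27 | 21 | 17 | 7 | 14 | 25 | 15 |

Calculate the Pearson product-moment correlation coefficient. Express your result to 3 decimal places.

-0.227

n = 7, Σp = 319, Σq = 126, Σp² = 15545, Σq² = 2554, Σpq = 5620
nΣpq − ΣpΣq = 39340 − 40194 = -854
nΣp² − (Σp)² = 108815 − 101761 = 7054; nΣq² − (Σq)² = 17878 − 15876 = 2002
r = -854 / √(7054 × 2002) = -854 / 3757.9393 ≈ -0.227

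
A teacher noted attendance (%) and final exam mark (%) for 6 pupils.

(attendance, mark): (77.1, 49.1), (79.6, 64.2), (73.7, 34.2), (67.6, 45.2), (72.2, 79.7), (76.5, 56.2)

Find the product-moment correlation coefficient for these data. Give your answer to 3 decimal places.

0.182

n = 6, Σx = 446.7, Σy = 328.6, Σx² = 33347.11, Σy² = 19255.66, Σxy = 24525.63
nΣxy − ΣxΣy = 147153.78 − 146785.62 = 368.16
nΣx² − (Σx)² = 200082.66 − 199540.89 = 541.77; nΣy² − (Σy)² = 115533.96 − 107977.96 = 7556
r = 368.16 / √(541.77 × 7556) = 368.16 / 2023.2682 ≈ 0.182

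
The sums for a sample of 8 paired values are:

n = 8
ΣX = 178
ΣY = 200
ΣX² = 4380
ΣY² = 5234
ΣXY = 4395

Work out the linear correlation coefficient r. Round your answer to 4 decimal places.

-0.1755

r = (nΣXY − ΣXΣY) / √[(nΣX² − (ΣX)²)(nΣY² − (ΣY)²)]
Numerator: 8×4395 − 178×200 = -440
Denominator: √[(35040 − 31684)(41872 − 40000)] = √[3356 × 1872] = 2506.4780
r = -440 / 2506.4780 ≈ -0.1755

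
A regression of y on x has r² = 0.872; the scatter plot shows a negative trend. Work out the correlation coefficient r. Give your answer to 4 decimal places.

-0.9338

|r| = √0.872 = 0.9338
The association is negative, so r = −0.9338.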